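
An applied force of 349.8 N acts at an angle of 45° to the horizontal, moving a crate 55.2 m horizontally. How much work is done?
W = F·d·cosθ = (349.8)(55.2)cos(45°) = 13650 J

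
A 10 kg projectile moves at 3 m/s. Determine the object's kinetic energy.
KE = ½mv² = ½(10)(3)² = 45.0 J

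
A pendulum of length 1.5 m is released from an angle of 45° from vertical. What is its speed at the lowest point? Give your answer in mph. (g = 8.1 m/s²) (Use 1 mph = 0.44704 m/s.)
h = L(1 − cosθ) = 1.5(1 − cos45°) = 0.43934 m
v = √(2gh) = √(2·8.1·0.43934) = 2.66783 m/s = 5.968 mph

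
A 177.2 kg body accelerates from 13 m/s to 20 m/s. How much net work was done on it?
W = ΔKE = ½m(v₂² − v₁²) = ½(177.2)(20² − 13²) = 20466.6 J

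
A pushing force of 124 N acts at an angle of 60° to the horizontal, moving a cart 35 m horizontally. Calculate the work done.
W = F·d·cosθ = (124)(35)cos(60°) = 2170 J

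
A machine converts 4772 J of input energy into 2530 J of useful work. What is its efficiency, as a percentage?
η = W_out/W_in = 2530/4772 = 53.02%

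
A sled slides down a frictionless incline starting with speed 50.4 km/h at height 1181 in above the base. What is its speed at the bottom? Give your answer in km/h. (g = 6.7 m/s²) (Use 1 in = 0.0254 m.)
Convert to SI: v₀ = 14.0 m/s, h = 29.9974 m
½mv₀² + mgh = ½mv² ⇒ v = √(v₀² + 2gh) = √(14.0² + 2·6.7·29.9974) = 24.4533 m/s = 88.03 km/h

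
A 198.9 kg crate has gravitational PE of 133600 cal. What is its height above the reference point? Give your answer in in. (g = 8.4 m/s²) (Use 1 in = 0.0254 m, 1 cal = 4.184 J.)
Convert to SI: m = 198.9 kg, PE = 558982 J
h = PE/(mg) = 558982/(198.9·8.4) = 334.568 m = 13170 in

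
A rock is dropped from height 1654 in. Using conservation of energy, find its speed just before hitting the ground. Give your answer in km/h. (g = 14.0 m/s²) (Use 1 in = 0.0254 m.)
Convert to SI: h = 42.0116 m
mgh = ½mv² ⇒ v = √(2gh) = √(2·14.0·42.0116) = 34.2976 m/s = 123.5 km/h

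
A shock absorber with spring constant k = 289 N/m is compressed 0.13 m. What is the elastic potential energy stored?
PE = ½kx² = ½(289)(0.13)² = 2.442 J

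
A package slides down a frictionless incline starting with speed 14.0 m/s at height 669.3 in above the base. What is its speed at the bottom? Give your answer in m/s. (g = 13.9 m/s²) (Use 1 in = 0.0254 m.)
Convert to SI: v₀ = 14.0 m/s, h = 17.0002 m
½mv₀² + mgh = ½mv² ⇒ v = √(v₀² + 2gh) = √(14.0² + 2·13.9·17.0002) = 25.86 m/s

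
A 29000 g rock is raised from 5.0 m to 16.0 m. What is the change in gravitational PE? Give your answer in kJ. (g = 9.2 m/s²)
Convert to SI: m = 29.0 kg, Δh = 11.0 m
ΔPE = mgΔh = (29.0)(9.2)(11.0) = 2934.8 J = 2.935 kJ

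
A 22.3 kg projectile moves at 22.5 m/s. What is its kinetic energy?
KE = ½mv² = ½(22.3)(22.5)² = 5645 J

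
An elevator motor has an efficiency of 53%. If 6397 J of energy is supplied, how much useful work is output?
W_out = η·W_in = 0.53·6397 = 3390.41 J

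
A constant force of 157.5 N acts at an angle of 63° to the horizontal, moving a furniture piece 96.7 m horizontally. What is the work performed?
W = F·d·cosθ = (157.5)(96.7)cos(63°) = 6914 J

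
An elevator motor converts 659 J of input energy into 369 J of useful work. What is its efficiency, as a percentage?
η = W_out/W_in = 369/659 = 55.99%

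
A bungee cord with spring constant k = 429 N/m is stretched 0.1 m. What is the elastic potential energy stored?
PE = ½kx² = ½(429)(0.1)² = 2.145 J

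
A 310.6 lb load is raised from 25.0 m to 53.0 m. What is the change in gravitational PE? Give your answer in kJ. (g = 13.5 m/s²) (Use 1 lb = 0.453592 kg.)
Convert to SI: m = 140.886 kg, Δh = 28.0 m
ΔPE = mgΔh = (140.886)(13.5)(28.0) = 53254.8 J = 53.25 kJ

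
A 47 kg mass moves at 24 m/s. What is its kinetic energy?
KE = ½mv² = ½(47)(24)² = 13536.0 J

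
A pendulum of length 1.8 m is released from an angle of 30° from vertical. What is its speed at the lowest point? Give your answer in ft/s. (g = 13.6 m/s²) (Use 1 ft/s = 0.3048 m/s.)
h = L(1 − cosθ) = 1.8(1 − cos30°) = 0.241154 m
v = √(2gh) = √(2·13.6·0.241154) = 2.56113 m/s = 8.403 ft/s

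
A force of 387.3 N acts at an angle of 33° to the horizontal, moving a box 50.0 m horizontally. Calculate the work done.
W = F·d·cosθ = (387.3)(50.0)cos(33°) = 16240 J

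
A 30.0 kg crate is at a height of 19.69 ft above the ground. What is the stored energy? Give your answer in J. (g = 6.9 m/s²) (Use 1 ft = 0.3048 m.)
Convert to SI: m = 30.0 kg, h = 6.00151 m
PE = mgh = (30.0)(6.9)(6.00151) = 1242 J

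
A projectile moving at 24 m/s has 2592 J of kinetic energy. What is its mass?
m = 2·KE/v² = 2·2592/(24)² = 9.0 kg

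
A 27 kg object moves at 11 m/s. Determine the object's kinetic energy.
KE = ½mv² = ½(27)(11)² = 1633.5 J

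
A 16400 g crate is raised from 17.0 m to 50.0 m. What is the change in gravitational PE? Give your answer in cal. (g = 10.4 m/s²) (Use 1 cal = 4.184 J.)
Convert to SI: m = 16.4 kg, Δh = 33.0 m
ΔPE = mgΔh = (16.4)(10.4)(33.0) = 5628.48 J = 1345 cal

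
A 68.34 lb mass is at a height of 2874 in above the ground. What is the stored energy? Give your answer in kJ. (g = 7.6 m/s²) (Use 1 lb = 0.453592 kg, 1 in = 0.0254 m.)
Convert to SI: m = 30.9985 kg, h = 72.9996 m
PE = mgh = (30.9985)(7.6)(72.9996) = 17197.9 J = 17.2 kJ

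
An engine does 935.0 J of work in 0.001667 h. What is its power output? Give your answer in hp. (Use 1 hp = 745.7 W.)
Convert to SI: W = 935.0 J, t = 6.0012 s
P = W/t = 935.0/6.0012 = 155.802 W = 0.2089 hp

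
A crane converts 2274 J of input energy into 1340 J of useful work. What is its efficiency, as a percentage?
η = W_out/W_in = 1340/2274 = 58.93%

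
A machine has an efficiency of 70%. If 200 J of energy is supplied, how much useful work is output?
W_out = η·W_in = 0.7·200 = 140.0 J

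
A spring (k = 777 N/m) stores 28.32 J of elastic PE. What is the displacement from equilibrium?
x = √(2·PE/k) = √(2·28.32/777) = 0.27 m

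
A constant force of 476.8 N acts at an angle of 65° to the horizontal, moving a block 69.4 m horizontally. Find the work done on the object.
W = F·d·cosθ = (476.8)(69.4)cos(65°) = 13980 J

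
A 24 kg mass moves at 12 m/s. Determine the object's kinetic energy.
KE = ½mv² = ½(24)(12)² = 1728.0 J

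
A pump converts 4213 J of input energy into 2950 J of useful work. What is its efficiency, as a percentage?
η = W_out/W_in = 2950/4213 = 70.02%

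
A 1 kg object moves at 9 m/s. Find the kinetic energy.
KE = ½mv² = ½(1)(9)² = 40.5 J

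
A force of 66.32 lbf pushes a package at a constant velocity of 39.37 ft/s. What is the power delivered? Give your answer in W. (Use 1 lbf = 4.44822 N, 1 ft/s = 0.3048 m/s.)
Convert to SI: F = 295.006 N, v = 12.0 m/s
P = Fv = (295.006)(12.0) = 3540 W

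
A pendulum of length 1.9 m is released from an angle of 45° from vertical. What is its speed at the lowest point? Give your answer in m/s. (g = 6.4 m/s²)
h = L(1 − cosθ) = 1.9(1 − cos45°) = 0.556497 m
v = √(2gh) = √(2·6.4·0.556497) = 2.669 m/s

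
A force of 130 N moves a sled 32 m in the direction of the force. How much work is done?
W = F·d = (130)(32) = 4160 J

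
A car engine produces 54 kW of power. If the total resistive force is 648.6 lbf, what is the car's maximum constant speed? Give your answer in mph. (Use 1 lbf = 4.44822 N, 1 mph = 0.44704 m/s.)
Convert to SI: F = 2885.12 N
P = Fv ⇒ v = P/F = 54000 W/2885.12 N = 18.7168 m/s = 41.87 mph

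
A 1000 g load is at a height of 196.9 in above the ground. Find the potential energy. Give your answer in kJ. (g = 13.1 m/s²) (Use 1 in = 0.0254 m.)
Convert to SI: m = 1.0 kg, h = 5.00126 m
PE = mgh = (1.0)(13.1)(5.00126) = 65.5165 J = 0.06552 kJ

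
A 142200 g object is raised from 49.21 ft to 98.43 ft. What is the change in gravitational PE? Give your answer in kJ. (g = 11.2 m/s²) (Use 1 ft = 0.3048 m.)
Convert to SI: m = 142.2 kg, Δh = 15.0023 m
ΔPE = mgΔh = (142.2)(11.2)(15.0023) = 23893.2 J = 23.89 kJ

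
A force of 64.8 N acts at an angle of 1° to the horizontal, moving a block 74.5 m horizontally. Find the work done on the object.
W = F·d·cosθ = (64.8)(74.5)cos(1°) = 4827 J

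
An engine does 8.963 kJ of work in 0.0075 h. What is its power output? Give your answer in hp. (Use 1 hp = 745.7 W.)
Convert to SI: W = 8963.0 J, t = 27.0 s
P = W/t = 8963.0/27.0 = 331.963 W = 0.4452 hp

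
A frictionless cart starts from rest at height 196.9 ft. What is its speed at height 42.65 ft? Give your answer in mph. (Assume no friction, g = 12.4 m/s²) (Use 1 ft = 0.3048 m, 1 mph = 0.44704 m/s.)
Convert to SI: h₁−h₂ = 47.0154 m
mgh₁ = mgh₂ + ½mv² ⇒ v = √(2g(h₁−h₂)) = √(2·12.4·47.0154) = 34.1465 m/s = 76.38 mph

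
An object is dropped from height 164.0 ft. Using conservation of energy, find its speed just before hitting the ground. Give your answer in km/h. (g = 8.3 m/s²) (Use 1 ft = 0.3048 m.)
Convert to SI: h = 49.9872 m
mgh = ½mv² ⇒ v = √(2gh) = √(2·8.3·49.9872) = 28.806 m/s = 103.7 km/h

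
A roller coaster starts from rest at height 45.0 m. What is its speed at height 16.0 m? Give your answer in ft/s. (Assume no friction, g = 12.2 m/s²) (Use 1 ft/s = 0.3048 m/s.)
mgh₁ = mgh₂ + ½mv² ⇒ v = √(2g(h₁−h₂)) = √(2·12.2·29.0) = 26.6008 m/s = 87.27 ft/s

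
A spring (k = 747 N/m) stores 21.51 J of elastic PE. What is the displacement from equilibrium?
x = √(2·PE/k) = √(2·21.51/747) = 0.24 m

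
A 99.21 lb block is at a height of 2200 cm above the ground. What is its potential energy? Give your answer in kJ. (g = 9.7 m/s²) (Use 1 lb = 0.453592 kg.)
Convert to SI: m = 45.0009 kg, h = 22.0 m
PE = mgh = (45.0009)(9.7)(22.0) = 9603.18 J = 9.603 kJ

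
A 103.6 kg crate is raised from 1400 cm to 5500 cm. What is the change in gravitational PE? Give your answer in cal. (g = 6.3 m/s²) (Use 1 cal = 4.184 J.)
Convert to SI: m = 103.6 kg, Δh = 41.0 m
ΔPE = mgΔh = (103.6)(6.3)(41.0) = 26759.9 J = 6396 cal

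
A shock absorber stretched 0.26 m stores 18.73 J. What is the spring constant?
k = 2·PE/x² = 2·18.73/(0.26)² = 554.1 N/m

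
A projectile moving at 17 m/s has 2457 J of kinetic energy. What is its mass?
m = 2·KE/v² = 2·2457/(17)² = 17.0 kg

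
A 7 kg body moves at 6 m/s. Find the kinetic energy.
KE = ½mv² = ½(7)(6)² = 126.0 J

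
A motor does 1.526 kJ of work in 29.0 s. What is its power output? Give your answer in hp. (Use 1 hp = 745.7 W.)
Convert to SI: W = 1526.0 J, t = 29.0 s
P = W/t = 1526.0/29.0 = 52.6207 W = 0.07057 hp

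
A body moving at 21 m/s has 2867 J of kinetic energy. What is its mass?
m = 2·KE/v² = 2·2867/(21)² = 13.0 kg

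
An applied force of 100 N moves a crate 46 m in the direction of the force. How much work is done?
W = F·d = (100)(46) = 4600 J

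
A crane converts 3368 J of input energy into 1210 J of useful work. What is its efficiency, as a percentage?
η = W_out/W_in = 1210/3368 = 35.93%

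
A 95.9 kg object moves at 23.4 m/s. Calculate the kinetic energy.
KE = ½mv² = ½(95.9)(23.4)² = 26260 J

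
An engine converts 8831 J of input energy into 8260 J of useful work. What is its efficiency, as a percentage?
η = W_out/W_in = 8260/8831 = 93.53%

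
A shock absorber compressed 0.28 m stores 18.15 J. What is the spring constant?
k = 2·PE/x² = 2·18.15/(0.28)² = 463.0 N/m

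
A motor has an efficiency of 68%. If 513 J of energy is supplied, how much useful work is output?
W_out = η·W_in = 0.68·513 = 348.84 J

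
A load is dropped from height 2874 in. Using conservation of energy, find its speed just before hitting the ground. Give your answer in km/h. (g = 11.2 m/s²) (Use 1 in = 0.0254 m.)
Convert to SI: h = 72.9996 m
mgh = ½mv² ⇒ v = √(2gh) = √(2·11.2·72.9996) = 40.4375 m/s = 145.6 km/h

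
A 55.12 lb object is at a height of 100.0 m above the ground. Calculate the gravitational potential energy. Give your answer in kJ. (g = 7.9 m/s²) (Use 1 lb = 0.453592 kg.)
Convert to SI: m = 25.002 kg, h = 100.0 m
PE = mgh = (25.002)(7.9)(100.0) = 19751.6 J = 19.75 kJ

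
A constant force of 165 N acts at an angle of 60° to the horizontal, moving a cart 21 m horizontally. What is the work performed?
W = F·d·cosθ = (165)(21)cos(60°) = 1733 J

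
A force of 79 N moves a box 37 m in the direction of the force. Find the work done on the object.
W = F·d = (79)(37) = 2923 J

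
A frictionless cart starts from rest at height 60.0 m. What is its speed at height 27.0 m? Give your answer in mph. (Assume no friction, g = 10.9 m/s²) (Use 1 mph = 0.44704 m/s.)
mgh₁ = mgh₂ + ½mv² ⇒ v = √(2g(h₁−h₂)) = √(2·10.9·33.0) = 26.8216 m/s = 60.0 mph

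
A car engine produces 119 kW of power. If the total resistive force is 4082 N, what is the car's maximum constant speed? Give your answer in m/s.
P = Fv ⇒ v = P/F = 119000 W/4082.0 N = 29.15 m/s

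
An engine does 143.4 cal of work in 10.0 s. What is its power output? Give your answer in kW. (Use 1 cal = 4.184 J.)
Convert to SI: W = 599.986 J, t = 10.0 s
P = W/t = 599.986/10.0 = 59.9986 W = 0.06 kW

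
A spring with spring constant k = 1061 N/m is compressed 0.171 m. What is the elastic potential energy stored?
PE = ½kx² = ½(1061)(0.171)² = 15.51 J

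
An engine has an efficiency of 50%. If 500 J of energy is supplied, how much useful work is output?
W_out = η·W_in = 0.5·500 = 250.0 J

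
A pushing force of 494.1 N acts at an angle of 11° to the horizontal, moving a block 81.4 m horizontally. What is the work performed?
W = F·d·cosθ = (494.1)(81.4)cos(11°) = 39480 J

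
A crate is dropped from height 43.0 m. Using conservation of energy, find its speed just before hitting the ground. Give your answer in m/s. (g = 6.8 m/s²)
mgh = ½mv² ⇒ v = √(2gh) = √(2·6.8·43.0) = 24.18 m/s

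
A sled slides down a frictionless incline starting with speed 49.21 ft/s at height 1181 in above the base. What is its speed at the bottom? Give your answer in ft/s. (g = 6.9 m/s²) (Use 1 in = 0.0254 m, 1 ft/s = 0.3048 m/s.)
Convert to SI: v₀ = 14.9992 m/s, h = 29.9974 m
½mv₀² + mgh = ½mv² ⇒ v = √(v₀² + 2gh) = √(14.9992² + 2·6.9·29.9974) = 25.2773 m/s = 82.93 ft/s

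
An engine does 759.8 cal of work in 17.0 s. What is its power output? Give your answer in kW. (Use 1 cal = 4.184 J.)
Convert to SI: W = 3179.0 J, t = 17.0 s
P = W/t = 3179.0/17.0 = 187.0 W = 0.187 kW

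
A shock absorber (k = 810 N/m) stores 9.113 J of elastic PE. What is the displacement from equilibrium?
x = √(2·PE/k) = √(2·9.113/810) = 0.15 m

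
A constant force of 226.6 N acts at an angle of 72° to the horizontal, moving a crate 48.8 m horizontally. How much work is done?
W = F·d·cosθ = (226.6)(48.8)cos(72°) = 3417 J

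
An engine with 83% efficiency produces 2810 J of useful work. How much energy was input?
W_in = W_out/η = 2810/0.83 = 3386 J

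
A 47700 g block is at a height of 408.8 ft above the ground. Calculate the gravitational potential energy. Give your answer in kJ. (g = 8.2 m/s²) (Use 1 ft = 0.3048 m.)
Convert to SI: m = 47.7 kg, h = 124.602 m
PE = mgh = (47.7)(8.2)(124.602) = 48736.9 J = 48.74 kJ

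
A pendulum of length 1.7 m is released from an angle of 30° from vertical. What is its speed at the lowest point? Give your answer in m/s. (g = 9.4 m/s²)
h = L(1 − cosθ) = 1.7(1 − cos30°) = 0.227757 m
v = √(2gh) = √(2·9.4·0.227757) = 2.069 m/s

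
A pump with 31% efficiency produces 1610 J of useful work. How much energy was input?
W_in = W_out/η = 1610/0.31 = 5194 J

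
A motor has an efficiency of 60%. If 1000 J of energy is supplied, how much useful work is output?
W_out = η·W_in = 0.6·1000 = 600.0 J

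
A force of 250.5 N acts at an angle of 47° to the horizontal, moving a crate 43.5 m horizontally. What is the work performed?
W = F·d·cosθ = (250.5)(43.5)cos(47°) = 7432 J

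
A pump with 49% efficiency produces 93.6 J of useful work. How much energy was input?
W_in = W_out/η = 93.6/0.49 = 191.0 J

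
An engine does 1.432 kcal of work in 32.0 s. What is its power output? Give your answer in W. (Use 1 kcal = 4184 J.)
Convert to SI: W = 5991.49 J, t = 32.0 s
P = W/t = 5991.49/32.0 = 187.2 W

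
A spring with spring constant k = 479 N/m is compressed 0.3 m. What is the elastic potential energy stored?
PE = ½kx² = ½(479)(0.3)² = 21.56 J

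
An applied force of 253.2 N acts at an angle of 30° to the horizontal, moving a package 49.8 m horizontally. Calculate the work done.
W = F·d·cosθ = (253.2)(49.8)cos(30°) = 10920 J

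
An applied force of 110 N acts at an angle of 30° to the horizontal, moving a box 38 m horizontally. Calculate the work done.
W = F·d·cosθ = (110)(38)cos(30°) = 3620 J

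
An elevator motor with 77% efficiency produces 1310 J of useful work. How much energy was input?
W_in = W_out/η = 1310/0.77 = 1701 J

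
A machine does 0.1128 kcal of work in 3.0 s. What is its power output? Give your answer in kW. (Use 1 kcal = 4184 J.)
Convert to SI: W = 471.955 J, t = 3.0 s
P = W/t = 471.955/3.0 = 157.318 W = 0.1573 kW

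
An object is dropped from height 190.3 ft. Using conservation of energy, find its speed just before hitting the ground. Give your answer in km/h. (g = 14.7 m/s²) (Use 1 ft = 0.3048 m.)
Convert to SI: h = 58.0034 m
mgh = ½mv² ⇒ v = √(2gh) = √(2·14.7·58.0034) = 41.2953 m/s = 148.7 km/h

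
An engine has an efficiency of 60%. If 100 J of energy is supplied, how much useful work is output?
W_out = η·W_in = 0.6·100 = 60.0 J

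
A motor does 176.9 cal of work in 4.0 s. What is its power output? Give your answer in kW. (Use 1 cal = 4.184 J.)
Convert to SI: W = 740.15 J, t = 4.0 s
P = W/t = 740.15/4.0 = 185.037 W = 0.185 kW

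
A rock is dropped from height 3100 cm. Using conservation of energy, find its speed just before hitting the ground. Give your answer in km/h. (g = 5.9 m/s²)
Convert to SI: h = 31.0 m
mgh = ½mv² ⇒ v = √(2gh) = √(2·5.9·31.0) = 19.1259 m/s = 68.85 km/h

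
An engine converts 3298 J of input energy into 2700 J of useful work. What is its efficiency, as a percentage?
η = W_out/W_in = 2700/3298 = 81.87%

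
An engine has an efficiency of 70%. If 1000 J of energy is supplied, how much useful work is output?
W_out = η·W_in = 0.7·1000 = 700.0 J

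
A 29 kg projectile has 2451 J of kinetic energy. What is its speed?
v = √(2·KE/m) = √(2·2451/29) = 13.0 m/s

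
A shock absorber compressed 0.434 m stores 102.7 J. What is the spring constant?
k = 2·PE/x² = 2·102.7/(0.434)² = 1090 N/m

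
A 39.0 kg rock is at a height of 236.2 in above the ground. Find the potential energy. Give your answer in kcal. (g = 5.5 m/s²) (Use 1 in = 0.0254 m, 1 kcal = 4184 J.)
Convert to SI: m = 39.0 kg, h = 5.99948 m
PE = mgh = (39.0)(5.5)(5.99948) = 1286.89 J = 0.3076 kcal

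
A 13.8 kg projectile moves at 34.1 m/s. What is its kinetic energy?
KE = ½mv² = ½(13.8)(34.1)² = 8023 J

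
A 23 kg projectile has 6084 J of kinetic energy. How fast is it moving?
v = √(2·KE/m) = √(2·6084/23) = 23.0 m/s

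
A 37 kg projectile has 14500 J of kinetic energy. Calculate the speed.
v = √(2·KE/m) = √(2·14500/37) = 28.0 m/s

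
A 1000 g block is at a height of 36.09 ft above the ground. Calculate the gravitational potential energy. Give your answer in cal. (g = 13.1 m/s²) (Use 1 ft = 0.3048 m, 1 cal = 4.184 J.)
Convert to SI: m = 1.0 kg, h = 11.0002 m
PE = mgh = (1.0)(13.1)(11.0002) = 144.103 J = 34.44 cal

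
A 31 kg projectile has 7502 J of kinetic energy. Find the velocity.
v = √(2·KE/m) = √(2·7502/31) = 22.0 m/s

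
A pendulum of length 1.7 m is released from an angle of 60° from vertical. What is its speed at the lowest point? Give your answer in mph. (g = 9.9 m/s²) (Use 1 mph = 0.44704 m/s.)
h = L(1 − cosθ) = 1.7(1 − cos60°) = 0.85 m
v = √(2gh) = √(2·9.9·0.85) = 4.10244 m/s = 9.177 mph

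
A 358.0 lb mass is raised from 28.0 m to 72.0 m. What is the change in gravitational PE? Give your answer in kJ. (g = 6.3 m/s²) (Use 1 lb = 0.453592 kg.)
Convert to SI: m = 162.386 kg, Δh = 44.0 m
ΔPE = mgΔh = (162.386)(6.3)(44.0) = 45013.4 J = 45.01 kJ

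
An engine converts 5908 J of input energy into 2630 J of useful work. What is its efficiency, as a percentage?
η = W_out/W_in = 2630/5908 = 44.52%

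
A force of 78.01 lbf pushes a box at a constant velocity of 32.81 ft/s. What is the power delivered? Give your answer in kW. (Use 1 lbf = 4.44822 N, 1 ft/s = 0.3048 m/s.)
Convert to SI: F = 347.006 N, v = 10.0005 m/s
P = Fv = (347.006)(10.0005) = 3470.23 W = 3.47 kW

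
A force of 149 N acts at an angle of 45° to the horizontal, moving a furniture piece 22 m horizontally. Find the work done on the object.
W = F·d·cosθ = (149)(22)cos(45°) = 2318 J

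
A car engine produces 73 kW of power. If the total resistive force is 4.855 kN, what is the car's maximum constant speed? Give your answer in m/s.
Convert to SI: F = 4855.0 N
P = Fv ⇒ v = P/F = 73000 W/4855.0 N = 15.04 m/s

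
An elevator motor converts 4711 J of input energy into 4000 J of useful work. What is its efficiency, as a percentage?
η = W_out/W_in = 4000/4711 = 84.91%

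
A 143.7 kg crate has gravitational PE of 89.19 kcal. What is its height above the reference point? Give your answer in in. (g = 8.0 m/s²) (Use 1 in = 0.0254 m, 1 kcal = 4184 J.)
Convert to SI: m = 143.7 kg, PE = 373171 J
h = PE/(mg) = 373171/(143.7·8.0) = 324.609 m = 12780 in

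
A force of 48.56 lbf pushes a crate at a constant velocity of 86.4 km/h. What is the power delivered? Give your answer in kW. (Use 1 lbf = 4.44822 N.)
Convert to SI: F = 216.006 N, v = 24.0 m/s
P = Fv = (216.006)(24.0) = 5184.13 W = 5.184 kW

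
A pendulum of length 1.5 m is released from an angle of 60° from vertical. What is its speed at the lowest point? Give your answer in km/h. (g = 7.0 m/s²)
h = L(1 − cosθ) = 1.5(1 − cos60°) = 0.75 m
v = √(2gh) = √(2·7.0·0.75) = 3.24037 m/s = 11.67 km/h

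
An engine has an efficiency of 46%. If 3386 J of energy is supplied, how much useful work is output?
W_out = η·W_in = 0.46·3386 = 1557.56 J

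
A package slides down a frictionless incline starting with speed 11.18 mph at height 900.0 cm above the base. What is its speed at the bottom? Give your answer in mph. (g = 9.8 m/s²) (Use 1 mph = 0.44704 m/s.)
Convert to SI: v₀ = 4.99791 m/s, h = 9.0 m
½mv₀² + mgh = ½mv² ⇒ v = √(v₀² + 2gh) = √(4.99791² + 2·9.8·9.0) = 14.1908 m/s = 31.74 mph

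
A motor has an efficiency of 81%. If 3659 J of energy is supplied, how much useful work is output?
W_out = η·W_in = 0.81·3659 = 2963.79 J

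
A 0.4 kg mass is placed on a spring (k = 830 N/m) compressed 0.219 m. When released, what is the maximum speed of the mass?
½kx² = ½mv² ⇒ v = x√(k/m) = (0.219)√(830/0.4) = 9.976 m/s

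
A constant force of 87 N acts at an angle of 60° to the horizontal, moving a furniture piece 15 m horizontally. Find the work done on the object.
W = F·d·cosθ = (87)(15)cos(60°) = 652.5 J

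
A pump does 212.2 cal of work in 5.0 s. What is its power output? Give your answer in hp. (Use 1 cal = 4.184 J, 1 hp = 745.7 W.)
Convert to SI: W = 887.845 J, t = 5.0 s
P = W/t = 887.845/5.0 = 177.569 W = 0.2381 hp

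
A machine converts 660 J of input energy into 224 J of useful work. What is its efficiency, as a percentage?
η = W_out/W_in = 224/660 = 33.94%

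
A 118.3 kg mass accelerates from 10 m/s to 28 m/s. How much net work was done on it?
W = ΔKE = ½m(v₂² − v₁²) = ½(118.3)(28² − 10²) = 40458.6 J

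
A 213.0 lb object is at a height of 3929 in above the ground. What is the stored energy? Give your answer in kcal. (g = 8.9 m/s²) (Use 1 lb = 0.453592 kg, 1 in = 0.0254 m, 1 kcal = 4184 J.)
Convert to SI: m = 96.6151 kg, h = 99.7966 m
PE = mgh = (96.6151)(8.9)(99.7966) = 85812.5 J = 20.51 kcal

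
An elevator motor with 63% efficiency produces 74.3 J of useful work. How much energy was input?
W_in = W_out/η = 74.3/0.63 = 117.9 J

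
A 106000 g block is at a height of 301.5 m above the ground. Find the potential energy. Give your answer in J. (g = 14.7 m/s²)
Convert to SI: m = 106.0 kg, h = 301.5 m
PE = mgh = (106.0)(14.7)(301.5) = 469800 J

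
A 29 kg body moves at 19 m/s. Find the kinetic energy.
KE = ½mv² = ½(29)(19)² = 5234.5 J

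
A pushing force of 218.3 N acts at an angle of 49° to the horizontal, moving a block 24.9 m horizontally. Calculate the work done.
W = F·d·cosθ = (218.3)(24.9)cos(49°) = 3566 J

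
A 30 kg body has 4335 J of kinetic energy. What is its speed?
v = √(2·KE/m) = √(2·4335/30) = 17.0 m/s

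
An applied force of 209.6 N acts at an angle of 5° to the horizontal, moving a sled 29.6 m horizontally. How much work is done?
W = F·d·cosθ = (209.6)(29.6)cos(5°) = 6181 J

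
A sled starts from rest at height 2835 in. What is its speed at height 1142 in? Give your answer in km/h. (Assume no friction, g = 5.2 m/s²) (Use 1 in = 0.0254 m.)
Convert to SI: h₁−h₂ = 43.0022 m
mgh₁ = mgh₂ + ½mv² ⇒ v = √(2g(h₁−h₂)) = √(2·5.2·43.0022) = 21.1476 m/s = 76.13 km/h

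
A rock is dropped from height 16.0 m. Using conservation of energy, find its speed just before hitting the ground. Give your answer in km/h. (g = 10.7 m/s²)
mgh = ½mv² ⇒ v = √(2gh) = √(2·10.7·16.0) = 18.5041 m/s = 66.61 km/h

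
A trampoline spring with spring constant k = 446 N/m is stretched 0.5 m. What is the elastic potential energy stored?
PE = ½kx² = ½(446)(0.5)² = 55.75 J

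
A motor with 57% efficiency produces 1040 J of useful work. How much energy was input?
W_in = W_out/η = 1040/0.57 = 1825 J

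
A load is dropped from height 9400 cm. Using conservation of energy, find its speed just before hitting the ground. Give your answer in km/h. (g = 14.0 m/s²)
Convert to SI: h = 94.0 m
mgh = ½mv² ⇒ v = √(2gh) = √(2·14.0·94.0) = 51.303 m/s = 184.7 km/h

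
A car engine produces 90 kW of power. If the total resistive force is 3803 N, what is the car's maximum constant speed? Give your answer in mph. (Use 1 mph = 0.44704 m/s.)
P = Fv ⇒ v = P/F = 90000 W/3803.0 N = 23.6655 m/s = 52.94 mph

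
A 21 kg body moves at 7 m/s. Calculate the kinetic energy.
KE = ½mv² = ½(21)(7)² = 514.5 J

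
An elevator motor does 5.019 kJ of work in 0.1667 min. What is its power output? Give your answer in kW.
Convert to SI: W = 5019.0 J, t = 10.002 s
P = W/t = 5019.0/10.002 = 501.8 W = 0.5018 kW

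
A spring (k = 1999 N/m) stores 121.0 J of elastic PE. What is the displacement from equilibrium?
x = √(2·PE/k) = √(2·121.0/1999) = 0.3479 m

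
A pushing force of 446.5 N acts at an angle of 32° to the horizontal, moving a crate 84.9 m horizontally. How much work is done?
W = F·d·cosθ = (446.5)(84.9)cos(32°) = 32150 J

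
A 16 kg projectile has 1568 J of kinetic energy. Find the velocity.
v = √(2·KE/m) = √(2·1568/16) = 14.0 m/s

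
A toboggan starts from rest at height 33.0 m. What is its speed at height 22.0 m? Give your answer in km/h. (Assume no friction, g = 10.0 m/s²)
mgh₁ = mgh₂ + ½mv² ⇒ v = √(2g(h₁−h₂)) = √(2·10.0·11.0) = 14.8324 m/s = 53.4 km/h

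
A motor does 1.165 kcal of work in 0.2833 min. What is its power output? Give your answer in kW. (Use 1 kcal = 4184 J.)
Convert to SI: W = 4874.36 J, t = 16.998 s
P = W/t = 4874.36/16.998 = 286.761 W = 0.2868 kW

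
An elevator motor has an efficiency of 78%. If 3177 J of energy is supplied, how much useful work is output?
W_out = η·W_in = 0.78·3177 = 2478.06 J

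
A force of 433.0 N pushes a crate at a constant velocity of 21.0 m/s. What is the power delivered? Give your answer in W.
P = Fv = (433.0)(21.0) = 9093 W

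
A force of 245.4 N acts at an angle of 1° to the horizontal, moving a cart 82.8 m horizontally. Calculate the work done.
W = F·d·cosθ = (245.4)(82.8)cos(1°) = 20320 J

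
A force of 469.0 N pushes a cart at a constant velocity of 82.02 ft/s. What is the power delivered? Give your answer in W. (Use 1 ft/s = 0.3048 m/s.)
Convert to SI: F = 469.0 N, v = 24.9997 m/s
P = Fv = (469.0)(24.9997) = 11720 W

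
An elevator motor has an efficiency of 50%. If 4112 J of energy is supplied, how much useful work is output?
W_out = η·W_in = 0.5·4112 = 2056.0 J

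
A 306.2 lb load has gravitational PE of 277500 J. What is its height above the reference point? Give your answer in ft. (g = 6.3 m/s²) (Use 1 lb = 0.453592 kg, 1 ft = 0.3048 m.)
Convert to SI: m = 138.89 kg, PE = 277500 J
h = PE/(mg) = 277500/(138.89·6.3) = 317.141 m = 1040 ft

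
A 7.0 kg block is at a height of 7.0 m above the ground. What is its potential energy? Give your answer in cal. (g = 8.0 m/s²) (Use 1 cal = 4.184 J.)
PE = mgh = (7.0)(8.0)(7.0) = 392.0 J = 93.69 cal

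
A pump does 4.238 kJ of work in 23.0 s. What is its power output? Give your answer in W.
Convert to SI: W = 4238.0 J, t = 23.0 s
P = W/t = 4238.0/23.0 = 184.3 W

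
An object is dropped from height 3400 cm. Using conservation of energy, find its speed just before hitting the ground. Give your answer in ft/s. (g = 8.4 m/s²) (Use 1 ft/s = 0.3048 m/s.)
Convert to SI: h = 34.0 m
mgh = ½mv² ⇒ v = √(2gh) = √(2·8.4·34.0) = 23.8998 m/s = 78.41 ft/s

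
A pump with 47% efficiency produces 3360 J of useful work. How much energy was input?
W_in = W_out/η = 3360/0.47 = 7149 J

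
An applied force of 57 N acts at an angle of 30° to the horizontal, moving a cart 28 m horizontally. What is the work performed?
W = F·d·cosθ = (57)(28)cos(30°) = 1382 J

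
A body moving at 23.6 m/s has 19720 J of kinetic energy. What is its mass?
m = 2·KE/v² = 2·19720/(23.6)² = 70.81 kg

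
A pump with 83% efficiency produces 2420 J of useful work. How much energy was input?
W_in = W_out/η = 2420/0.83 = 2916 J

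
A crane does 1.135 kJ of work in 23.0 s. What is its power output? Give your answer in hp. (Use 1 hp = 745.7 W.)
Convert to SI: W = 1135.0 J, t = 23.0 s
P = W/t = 1135.0/23.0 = 49.3478 W = 0.06618 hp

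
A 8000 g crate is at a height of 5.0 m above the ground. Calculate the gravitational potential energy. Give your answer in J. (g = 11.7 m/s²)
Convert to SI: m = 8.0 kg, h = 5.0 m
PE = mgh = (8.0)(11.7)(5.0) = 468.0 J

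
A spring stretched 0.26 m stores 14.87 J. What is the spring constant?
k = 2·PE/x² = 2·14.87/(0.26)² = 439.9 N/m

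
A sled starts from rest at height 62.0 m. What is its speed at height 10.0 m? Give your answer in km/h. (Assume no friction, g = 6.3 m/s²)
mgh₁ = mgh₂ + ½mv² ⇒ v = √(2g(h₁−h₂)) = √(2·6.3·52.0) = 25.5969 m/s = 92.15 km/h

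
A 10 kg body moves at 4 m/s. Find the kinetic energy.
KE = ½mv² = ½(10)(4)² = 80.0 J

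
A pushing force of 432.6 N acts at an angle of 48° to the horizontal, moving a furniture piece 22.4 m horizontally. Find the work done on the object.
W = F·d·cosθ = (432.6)(22.4)cos(48°) = 6484 J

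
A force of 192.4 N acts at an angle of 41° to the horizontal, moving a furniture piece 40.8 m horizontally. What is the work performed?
W = F·d·cosθ = (192.4)(40.8)cos(41°) = 5924 J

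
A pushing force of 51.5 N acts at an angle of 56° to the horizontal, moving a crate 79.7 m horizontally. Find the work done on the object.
W = F·d·cosθ = (51.5)(79.7)cos(56°) = 2295 J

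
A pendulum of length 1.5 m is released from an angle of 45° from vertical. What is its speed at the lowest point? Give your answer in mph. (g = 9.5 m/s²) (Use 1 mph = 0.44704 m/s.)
h = L(1 − cosθ) = 1.5(1 − cos45°) = 0.43934 m
v = √(2gh) = √(2·9.5·0.43934) = 2.8892 m/s = 6.463 mph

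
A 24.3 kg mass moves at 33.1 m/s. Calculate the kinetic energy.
KE = ½mv² = ½(24.3)(33.1)² = 13310 J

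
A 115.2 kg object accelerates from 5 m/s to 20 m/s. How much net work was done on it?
W = ΔKE = ½m(v₂² − v₁²) = ½(115.2)(20² − 5²) = 21600.0 J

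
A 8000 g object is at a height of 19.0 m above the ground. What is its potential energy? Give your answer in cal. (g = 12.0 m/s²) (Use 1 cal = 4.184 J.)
Convert to SI: m = 8.0 kg, h = 19.0 m
PE = mgh = (8.0)(12.0)(19.0) = 1824.0 J = 435.9 cal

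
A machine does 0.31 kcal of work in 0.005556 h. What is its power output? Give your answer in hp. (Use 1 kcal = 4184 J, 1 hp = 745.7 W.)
Convert to SI: W = 1297.04 J, t = 20.0016 s
P = W/t = 1297.04/20.0016 = 64.8468 W = 0.08696 hp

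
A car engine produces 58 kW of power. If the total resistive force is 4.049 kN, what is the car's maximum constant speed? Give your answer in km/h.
Convert to SI: F = 4049.0 N
P = Fv ⇒ v = P/F = 58000 W/4049.0 N = 14.3245 m/s = 51.57 km/h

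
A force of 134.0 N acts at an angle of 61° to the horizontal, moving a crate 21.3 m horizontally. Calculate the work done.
W = F·d·cosθ = (134.0)(21.3)cos(61°) = 1384 J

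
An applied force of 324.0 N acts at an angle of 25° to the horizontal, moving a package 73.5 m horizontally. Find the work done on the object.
W = F·d·cosθ = (324.0)(73.5)cos(25°) = 21580 J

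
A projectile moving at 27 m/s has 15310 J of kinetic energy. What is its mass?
m = 2·KE/v² = 2·15310/(27)² = 42.0 kg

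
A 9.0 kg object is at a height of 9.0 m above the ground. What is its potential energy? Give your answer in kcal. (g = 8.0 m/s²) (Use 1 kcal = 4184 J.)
PE = mgh = (9.0)(8.0)(9.0) = 648.0 J = 0.1549 kcal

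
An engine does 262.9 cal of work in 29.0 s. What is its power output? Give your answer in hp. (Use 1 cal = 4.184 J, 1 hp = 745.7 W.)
Convert to SI: W = 1099.97 J, t = 29.0 s
P = W/t = 1099.97/29.0 = 37.9301 W = 0.05087 hp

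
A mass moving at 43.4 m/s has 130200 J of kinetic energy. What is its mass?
m = 2·KE/v² = 2·130200/(43.4)² = 138.2 kg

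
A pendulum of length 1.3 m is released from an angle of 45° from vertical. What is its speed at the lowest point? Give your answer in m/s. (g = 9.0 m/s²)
h = L(1 − cosθ) = 1.3(1 − cos45°) = 0.380761 m
v = √(2gh) = √(2·9.0·0.380761) = 2.618 m/s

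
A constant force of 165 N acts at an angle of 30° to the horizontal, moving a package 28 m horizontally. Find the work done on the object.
W = F·d·cosθ = (165)(28)cos(30°) = 4001 J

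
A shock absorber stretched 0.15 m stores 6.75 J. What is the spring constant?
k = 2·PE/x² = 2·6.75/(0.15)² = 600.0 N/m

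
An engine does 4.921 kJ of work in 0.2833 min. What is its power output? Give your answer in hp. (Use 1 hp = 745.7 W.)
Convert to SI: W = 4921.0 J, t = 16.998 s
P = W/t = 4921.0/16.998 = 289.505 W = 0.3882 hp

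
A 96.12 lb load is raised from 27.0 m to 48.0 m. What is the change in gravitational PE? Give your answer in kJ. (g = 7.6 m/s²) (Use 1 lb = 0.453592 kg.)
Convert to SI: m = 43.5993 kg, Δh = 21.0 m
ΔPE = mgΔh = (43.5993)(7.6)(21.0) = 6958.44 J = 6.958 kJ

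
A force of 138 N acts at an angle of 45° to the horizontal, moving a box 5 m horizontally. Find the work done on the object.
W = F·d·cosθ = (138)(5)cos(45°) = 487.9 J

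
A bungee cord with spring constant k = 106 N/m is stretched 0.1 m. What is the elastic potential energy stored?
PE = ½kx² = ½(106)(0.1)² = 0.53 J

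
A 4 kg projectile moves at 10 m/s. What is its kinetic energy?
KE = ½mv² = ½(4)(10)² = 200.0 J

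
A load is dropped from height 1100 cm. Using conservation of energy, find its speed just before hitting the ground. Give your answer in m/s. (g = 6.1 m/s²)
Convert to SI: h = 11.0 m
mgh = ½mv² ⇒ v = √(2gh) = √(2·6.1·11.0) = 11.58 m/s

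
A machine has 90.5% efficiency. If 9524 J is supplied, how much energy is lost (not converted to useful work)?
W_lost = W_in(1 − η) = 9524·(1 − 0.905) = 904.8 J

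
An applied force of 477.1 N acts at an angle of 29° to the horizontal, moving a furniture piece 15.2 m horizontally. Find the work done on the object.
W = F·d·cosθ = (477.1)(15.2)cos(29°) = 6343 J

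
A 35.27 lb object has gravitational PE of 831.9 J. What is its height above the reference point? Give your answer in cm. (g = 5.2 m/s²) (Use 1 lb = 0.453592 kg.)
Convert to SI: m = 15.9982 kg, PE = 831.9 J
h = PE/(mg) = 831.9/(15.9982·5.2) = 9.99993 m = 1000.0 cm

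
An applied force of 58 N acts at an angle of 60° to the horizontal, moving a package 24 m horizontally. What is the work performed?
W = F·d·cosθ = (58)(24)cos(60°) = 696.0 J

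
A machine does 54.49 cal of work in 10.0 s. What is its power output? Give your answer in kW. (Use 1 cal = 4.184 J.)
Convert to SI: W = 227.986 J, t = 10.0 s
P = W/t = 227.986/10.0 = 22.7986 W = 0.0228 kW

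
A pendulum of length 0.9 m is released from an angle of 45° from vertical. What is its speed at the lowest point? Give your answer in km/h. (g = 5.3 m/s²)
h = L(1 − cosθ) = 0.9(1 − cos45°) = 0.263604 m
v = √(2gh) = √(2·5.3·0.263604) = 1.67159 m/s = 6.018 km/h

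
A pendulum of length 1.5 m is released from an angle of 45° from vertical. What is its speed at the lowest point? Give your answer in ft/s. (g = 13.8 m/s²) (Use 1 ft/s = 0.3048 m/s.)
h = L(1 − cosθ) = 1.5(1 − cos45°) = 0.43934 m
v = √(2gh) = √(2·13.8·0.43934) = 3.48221 m/s = 11.42 ft/s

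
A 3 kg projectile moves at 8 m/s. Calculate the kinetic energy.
KE = ½mv² = ½(3)(8)² = 96.0 J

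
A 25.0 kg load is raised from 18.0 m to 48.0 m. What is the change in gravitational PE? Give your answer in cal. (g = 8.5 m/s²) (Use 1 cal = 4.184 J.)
ΔPE = mgΔh = (25.0)(8.5)(30.0) = 6375.0 J = 1524 cal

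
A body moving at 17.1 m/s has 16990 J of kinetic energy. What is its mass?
m = 2·KE/v² = 2·16990/(17.1)² = 116.2 kg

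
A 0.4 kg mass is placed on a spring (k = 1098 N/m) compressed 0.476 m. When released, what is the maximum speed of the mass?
½kx² = ½mv² ⇒ v = x√(k/m) = (0.476)√(1098/0.4) = 24.94 m/s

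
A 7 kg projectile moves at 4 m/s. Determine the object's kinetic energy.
KE = ½mv² = ½(7)(4)² = 56.0 J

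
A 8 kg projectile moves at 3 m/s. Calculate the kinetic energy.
KE = ½mv² = ½(8)(3)² = 36.0 J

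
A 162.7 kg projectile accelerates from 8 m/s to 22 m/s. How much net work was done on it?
W = ΔKE = ½m(v₂² − v₁²) = ½(162.7)(22² − 8²) = 34167.0 J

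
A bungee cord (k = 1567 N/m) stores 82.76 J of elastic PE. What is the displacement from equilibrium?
x = √(2·PE/k) = √(2·82.76/1567) = 0.325 m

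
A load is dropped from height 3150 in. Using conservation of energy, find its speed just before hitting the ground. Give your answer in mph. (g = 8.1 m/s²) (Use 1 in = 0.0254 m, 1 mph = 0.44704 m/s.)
Convert to SI: h = 80.01 m
mgh = ½mv² ⇒ v = √(2gh) = √(2·8.1·80.01) = 36.0022 m/s = 80.53 mph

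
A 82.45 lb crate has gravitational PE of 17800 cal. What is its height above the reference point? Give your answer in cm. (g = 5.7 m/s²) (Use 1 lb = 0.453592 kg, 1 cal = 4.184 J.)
Convert to SI: m = 37.3987 kg, PE = 74475.2 J
h = PE/(mg) = 74475.2/(37.3987·5.7) = 349.366 m = 34940 cm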